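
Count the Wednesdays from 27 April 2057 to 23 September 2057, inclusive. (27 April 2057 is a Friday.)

21

27 April 2057 is a Friday; the first Wednesday on or after it is 2 May 2057 (5 days later).
From 2 May 2057 to 23 September 2057: 29 + 30 + 31 + 31 + 23 = 144 days (rest of May, June, July, August, September).
144 ÷ 7 = 20 full weeks with remainder 4, so 20 more Wednesdays after the first → 21.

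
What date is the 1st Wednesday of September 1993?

September 1, 1993

September 1993 begins on a Wednesday, so the first Wednesday is September 1.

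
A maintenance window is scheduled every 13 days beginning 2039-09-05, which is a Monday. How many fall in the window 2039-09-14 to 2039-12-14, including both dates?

7

Occurrences land 13·i days after 2039-09-05 for i = 0, 1, 2, …
2039-09-14 is 9 days after the start; 9 ÷ 13 = 0 remainder 9; since the remainder is 9, round up to i = 1. First occurrence in the window: #2 on 2039-09-18 (1×13 = 13 days in).
2039-12-14 is 100 days after the start; 100 ÷ 13 = 7 remainder 9. Last occurrence in the window: #8 on 2039-12-05.
Occurrences #2 through #8: 7 in total.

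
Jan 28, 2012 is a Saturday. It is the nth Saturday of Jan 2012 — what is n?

4th

Day 28 falls in week ⌈28/7⌉ of the month.
Days 1–7 hold the 1st Saturday, 8–14 the 2nd, 15–21 the 3rd, 22–28 the 4th, 29–31 the 5th.
28 is in the range for the 4th.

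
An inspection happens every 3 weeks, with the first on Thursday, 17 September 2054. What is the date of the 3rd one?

29 October 2054

The 3rd occurrence is 2 intervals after the first: 2 × 21 = 42 days after 17 September 2054.
September has 30 days — 13 days to the end of September leaves 29.
29 days into October → 29 October 2054.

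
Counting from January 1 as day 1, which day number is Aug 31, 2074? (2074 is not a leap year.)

Days in months before Aug: 31 + 28 + 31 + 30 + 31 + 30 + 31 = 212.
Plus 31 days into Aug → day 243.

243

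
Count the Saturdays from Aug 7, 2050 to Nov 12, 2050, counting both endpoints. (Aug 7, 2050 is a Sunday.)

Aug 7, 2050 is a Sunday; the first Saturday on or after it is Aug 13, 2050 (6 days later).
From Aug 13, 2050 to Nov 12, 2050: 18 + 30 + 31 + 12 = 91 days (rest of Aug, Sep, Oct, Nov).
91 ÷ 7 = 13 full weeks with remainder 0, so 13 more Saturdays after the first → 14.

14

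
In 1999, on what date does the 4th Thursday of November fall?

25 November 1999

November 1999 begins on a Monday, so the first Thursday is November 4 (3 days later).
The 4th Thursday is 3 weeks later: 4 + 21 = 25.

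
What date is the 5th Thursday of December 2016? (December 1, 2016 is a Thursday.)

December 2016 begins on a Thursday, so the first Thursday is December 1.
The 5th Thursday is 4 weeks later: 1 + 28 = 29.

2016-12-29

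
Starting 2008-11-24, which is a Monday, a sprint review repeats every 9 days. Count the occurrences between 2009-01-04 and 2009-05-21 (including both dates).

15

Occurrences land 9·i days after 2008-11-24 for i = 0, 1, 2, …
2009-01-04 is 41 days after the start; 41 ÷ 9 = 4 remainder 5; since the remainder is 5, round up to i = 5. First occurrence in the window: #6 on 2009-01-08 (5×9 = 45 days in).
2009-05-21 is 178 days after the start; 178 ÷ 9 = 19 remainder 7. Last occurrence in the window: #20 on 2009-05-14.
Occurrences #6 through #20: 15 in total.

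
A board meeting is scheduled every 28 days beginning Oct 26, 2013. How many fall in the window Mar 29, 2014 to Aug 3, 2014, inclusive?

Occurrences land 28·i days after Oct 26, 2013 for i = 0, 1, 2, …
Mar 29, 2014 is 154 days after the start; 154 ÷ 28 = 5 remainder 14; since the remainder is 14, round up to i = 6. First occurrence in the window: #7 on Apr 12, 2014 (6×28 = 168 days in).
Aug 3, 2014 is 281 days after the start; 281 ÷ 28 = 10 remainder 1. Last occurrence in the window: #11 on Aug 2, 2014.
Occurrences #7 through #11: 5 in total.

5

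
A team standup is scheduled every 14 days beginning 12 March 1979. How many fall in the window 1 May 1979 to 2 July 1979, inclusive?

Occurrences land 14·i days after 12 March 1979 for i = 0, 1, 2, …
1 May 1979 is 50 days after the start; 50 ÷ 14 = 3 remainder 8; since the remainder is 8, round up to i = 4. First occurrence in the window: #5 on 7 May 1979 (4×14 = 56 days in).
2 July 1979 is 112 days after the start; 112 ÷ 14 = 8 remainder 0. Last occurrence in the window: #9 on 2 July 1979.
Occurrences #5 through #9: 5 in total.

5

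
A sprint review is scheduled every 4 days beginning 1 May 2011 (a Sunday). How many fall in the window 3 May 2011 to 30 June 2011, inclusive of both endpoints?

Occurrences land 4·i days after 1 May 2011 for i = 0, 1, 2, …
3 May 2011 is 2 days after the start; 2 ÷ 4 = 0 remainder 2; since the remainder is 2, round up to i = 1. First occurrence in the window: #2 on 5 May 2011 (1×4 = 4 days in).
30 June 2011 is 60 days after the start; 60 ÷ 4 = 15 remainder 0. Last occurrence in the window: #16 on 30 June 2011.
Occurrences #2 through #16: 15 in total.

15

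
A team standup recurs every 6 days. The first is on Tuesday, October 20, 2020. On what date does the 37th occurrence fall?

The 37th occurrence is 36 intervals after the first: 36 × 6 = 216 days after October 20, 2020.
October has 31 days — 11 days to the end of October leaves 205.
November has 30 days (175 left).
December has 31 days (144 left).
January has 31 days (113 left).
February has 28 days (85 left).
March has 31 days (54 left).
April has 30 days (24 left).
24 days into May → May 24, 2021.

May 24, 2021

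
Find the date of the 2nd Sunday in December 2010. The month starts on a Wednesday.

December 2010 begins on a Wednesday, so the first Sunday is December 5 (4 days later).
The 2nd Sunday is 1 weeks later: 5 + 7 = 12.

2010-12-12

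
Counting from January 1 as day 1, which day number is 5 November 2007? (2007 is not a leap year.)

309

Days in months before November: 31 + 28 + 31 + 30 + 31 + 30 + 31 + 31 + 30 + 31 = 304.
Plus 5 days into November → day 309.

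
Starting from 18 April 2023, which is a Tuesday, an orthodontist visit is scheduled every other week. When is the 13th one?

3 October 2023

The 13th occurrence is 12 intervals after the first: 12 × 14 = 168 days after 18 April 2023.
April has 30 days — 12 days to the end of April leaves 156.
May has 31 days (125 left).
June has 30 days (95 left).
July has 31 days (64 left).
August has 31 days (33 left).
September has 30 days (3 left).
3 days into October → 3 October 2023.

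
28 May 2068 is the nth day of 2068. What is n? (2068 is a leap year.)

Days in months before May: 31 + 29 + 31 + 30 = 121.
Plus 28 days into May → day 149.

149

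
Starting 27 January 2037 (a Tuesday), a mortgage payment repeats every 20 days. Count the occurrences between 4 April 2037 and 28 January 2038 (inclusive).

15

Occurrences land 20·i days after 27 January 2037 for i = 0, 1, 2, …
4 April 2037 is 67 days after the start; 67 ÷ 20 = 3 remainder 7; since the remainder is 7, round up to i = 4. First occurrence in the window: #5 on 17 April 2037 (4×20 = 80 days in).
28 January 2038 is 366 days after the start; 366 ÷ 20 = 18 remainder 6. Last occurrence in the window: #19 on 22 January 2038.
Occurrences #5 through #19: 15 in total.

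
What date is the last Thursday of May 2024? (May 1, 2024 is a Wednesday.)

May 2024 begins on a Wednesday, so the first Thursday is May 2 (1 day later).
May 2024 has 31 days. Adding weeks: 2, 9, 16, 23, 30 — the last one ≤ 31 is the 30th.

May 30, 2024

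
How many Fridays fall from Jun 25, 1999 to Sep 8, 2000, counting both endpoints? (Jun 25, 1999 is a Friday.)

Jun 25, 1999 is a Friday; the first Friday on or after it is Jun 25, 1999.
From Jun 25, 1999 to Sep 8, 2000: 189 + 252 = 441 days (rest of 1999, to Sep 8, 2000 in 2000).
441 ÷ 7 = 63 full weeks with remainder 0, so 63 more Fridays after the first → 64.

64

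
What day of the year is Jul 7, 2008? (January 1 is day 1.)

Days in months before Jul: 31 + 29 + 31 + 30 + 31 + 30 = 182.
Plus 7 days into Jul → day 189.

189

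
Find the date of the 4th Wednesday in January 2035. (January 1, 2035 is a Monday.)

January 24, 2035

January 2035 begins on a Monday, so the first Wednesday is January 3 (2 days later).
The 4th Wednesday is 3 weeks later: 3 + 21 = 24.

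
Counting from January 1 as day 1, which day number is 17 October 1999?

290

Days in months before October: 31 + 28 + 31 + 30 + 31 + 30 + 31 + 31 + 30 = 273.
Plus 17 days into October → day 290.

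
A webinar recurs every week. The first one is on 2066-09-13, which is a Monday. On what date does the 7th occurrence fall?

2066-10-25

The 7th occurrence is 6 intervals after the first: 6 × 7 = 42 days after 2066-09-13.
September has 30 days — 17 days to the end of September leaves 25.
25 days into October → 2066-10-25.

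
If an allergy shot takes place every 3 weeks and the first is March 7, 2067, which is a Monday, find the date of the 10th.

The 10th occurrence is 9 intervals after the first: 9 × 21 = 189 days after March 7, 2067.
March has 31 days — 24 days to the end of March leaves 165.
April has 30 days (135 left).
May has 31 days (104 left).
June has 30 days (74 left).
July has 31 days (43 left).
August has 31 days (12 left).
12 days into September → September 12, 2067.

September 12, 2067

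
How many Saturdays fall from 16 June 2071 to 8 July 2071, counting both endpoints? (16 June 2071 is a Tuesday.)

3

16 June 2071 is a Tuesday; the first Saturday on or after it is 20 June 2071 (4 days later).
From 20 June 2071 to 8 July 2071: 10 + 8 = 18 days (rest of June, July).
18 ÷ 7 = 2 full weeks with remainder 4, so 2 more Saturdays after the first → 3.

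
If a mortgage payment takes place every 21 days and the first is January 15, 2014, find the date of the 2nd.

February 5, 2014

The 2nd occurrence is 1 interval after the first: 1 × 21 = 21 days after January 15, 2014.
January has 31 days — 16 days to the end of January leaves 5.
5 days into February → February 5, 2014.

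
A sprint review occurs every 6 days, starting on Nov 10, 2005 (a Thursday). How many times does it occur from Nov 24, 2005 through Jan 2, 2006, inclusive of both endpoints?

Occurrences land 6·i days after Nov 10, 2005 for i = 0, 1, 2, …
Nov 24, 2005 is 14 days after the start; 14 ÷ 6 = 2 remainder 2; since the remainder is 2, round up to i = 3. First occurrence in the window: #4 on Nov 28, 2005 (3×6 = 18 days in).
Jan 2, 2006 is 53 days after the start; 53 ÷ 6 = 8 remainder 5. Last occurrence in the window: #9 on Dec 28, 2005.
Occurrences #4 through #9: 6 in total.

6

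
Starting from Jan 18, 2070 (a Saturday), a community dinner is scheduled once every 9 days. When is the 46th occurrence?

The 46th occurrence is 45 intervals after the first: 45 × 9 = 405 days after Jan 18, 2070.
Jan has 31 days — 13 days to the end of Jan leaves 392.
Feb has 28 days (364 left).
Mar has 31 days (333 left).
Apr has 30 days (303 left).
May has 31 days (272 left).
Jun has 30 days (242 left).
Jul has 31 days (211 left).
Aug has 31 days (180 left).
Sep has 30 days (150 left).
Oct has 31 days (119 left).
Nov has 30 days (89 left).
Dec has 31 days (58 left).
Jan has 31 days (27 left).
27 days into Feb → Feb 27, 2071.

Feb 27, 2071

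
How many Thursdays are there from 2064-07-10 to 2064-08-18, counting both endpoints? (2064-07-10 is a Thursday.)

2064-07-10 is a Thursday; the first Thursday on or after it is 2064-07-10.
From 2064-07-10 to 2064-08-18: 21 + 18 = 39 days (rest of July, August).
39 ÷ 7 = 5 full weeks with remainder 4, so 5 more Thursdays after the first → 6.

6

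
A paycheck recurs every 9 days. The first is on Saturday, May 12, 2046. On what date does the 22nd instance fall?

Nov 17, 2046

The 22nd occurrence is 21 intervals after the first: 21 × 9 = 189 days after May 12, 2046.
May has 31 days — 19 days to the end of May leaves 170.
Jun has 30 days (140 left).
Jul has 31 days (109 left).
Aug has 31 days (78 left).
Sep has 30 days (48 left).
Oct has 31 days (17 left).
17 days into Nov → Nov 17, 2046.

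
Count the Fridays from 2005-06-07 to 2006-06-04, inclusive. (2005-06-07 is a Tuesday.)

2005-06-07 is a Tuesday; the first Friday on or after it is 2005-06-10 (3 days later).
From 2005-06-10 to 2006-06-04: 204 + 155 = 359 days (rest of 2005, to 2006-06-04 in 2006).
359 ÷ 7 = 51 full weeks with remainder 2, so 51 more Fridays after the first → 52.

52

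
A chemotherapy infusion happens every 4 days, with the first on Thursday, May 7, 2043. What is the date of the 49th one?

The 49th occurrence is 48 intervals after the first: 48 × 4 = 192 days after May 7, 2043.
May has 31 days — 24 days to the end of May leaves 168.
June has 30 days (138 left).
July has 31 days (107 left).
August has 31 days (76 left).
September has 30 days (46 left).
October has 31 days (15 left).
15 days into November → November 15, 2043.

November 15, 2043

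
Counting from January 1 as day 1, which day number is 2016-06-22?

174

Days in months before June: 31 + 29 + 31 + 30 + 31 = 152.
Plus 22 days into June → day 174.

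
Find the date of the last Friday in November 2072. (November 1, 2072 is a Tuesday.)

November 2072 begins on a Tuesday, so the first Friday is November 4 (3 days later).
November 2072 has 30 days. Adding weeks: 4, 11, 18, 25 — the last one ≤ 30 is the 25th.

25 November 2072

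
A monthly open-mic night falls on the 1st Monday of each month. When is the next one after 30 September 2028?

2 October 2028

September 2028 starts on a Friday, so its 1st Monday is 4 September 2028 (3 days in).
That is not after 30 September 2028, so look at October 2028.
October 2028 starts on a Sunday, so its 1st Monday is 2 October 2028 (1 day in).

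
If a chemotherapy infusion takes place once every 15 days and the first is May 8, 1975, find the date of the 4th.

The 4th occurrence is 3 intervals after the first: 3 × 15 = 45 days after May 8, 1975.
May has 31 days — 23 days to the end of May leaves 22.
22 days into Jun → Jun 22, 1975.

Jun 22, 1975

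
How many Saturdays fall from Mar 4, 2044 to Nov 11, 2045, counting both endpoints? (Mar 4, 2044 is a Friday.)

Mar 4, 2044 is a Friday; the first Saturday on or after it is Mar 5, 2044 (1 day later).
From Mar 5, 2044 to Nov 11, 2045: 301 + 315 = 616 days (rest of 2044, to Nov 11, 2045 in 2045).
616 ÷ 7 = 88 full weeks with remainder 0, so 88 more Saturdays after the first → 89.

89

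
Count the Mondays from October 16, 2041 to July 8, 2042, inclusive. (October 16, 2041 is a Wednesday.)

38

October 16, 2041 is a Wednesday; the first Monday on or after it is October 21, 2041 (5 days later).
From October 21, 2041 to July 8, 2042: 10 + 30 + 31 + 31 + 28 + 31 + 30 + 31 + 30 + 8 = 260 days (rest of October, November, December, January, February, March, April, May, June, July).
260 ÷ 7 = 37 full weeks with remainder 1, so 37 more Mondays after the first → 38.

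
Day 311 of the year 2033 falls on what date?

Jan has 31 days (311 − 31 = 280 remain).
Feb has 28 days (280 − 28 = 252 remain).
Mar has 31 days (252 − 31 = 221 remain).
Apr has 30 days (221 − 30 = 191 remain).
May has 31 days (191 − 31 = 160 remain).
Jun has 30 days (160 − 30 = 130 remain).
Jul has 31 days (130 − 31 = 99 remain).
Aug has 31 days (99 − 31 = 68 remain).
Sep has 30 days (68 − 30 = 38 remain).
Oct has 31 days (38 − 31 = 7 remain).
7 into Nov → Nov 7.

Nov 7, 2033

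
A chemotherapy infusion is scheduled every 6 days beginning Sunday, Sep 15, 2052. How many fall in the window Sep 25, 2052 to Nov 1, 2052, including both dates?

Occurrences land 6·i days after Sep 15, 2052 for i = 0, 1, 2, …
Sep 25, 2052 is 10 days after the start; 10 ÷ 6 = 1 remainder 4; since the remainder is 4, round up to i = 2. First occurrence in the window: #3 on Sep 27, 2052 (2×6 = 12 days in).
Nov 1, 2052 is 47 days after the start; 47 ÷ 6 = 7 remainder 5. Last occurrence in the window: #8 on Oct 27, 2052.
Occurrences #3 through #8: 6 in total.

6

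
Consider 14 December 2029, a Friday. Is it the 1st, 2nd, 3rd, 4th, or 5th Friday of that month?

Day 14 falls in week ⌈14/7⌉ of the month.
Days 1–7 hold the 1st Friday, 8–14 the 2nd, 15–21 the 3rd, 22–28 the 4th, 29–31 the 5th.
14 is in the range for the 2nd.

2nd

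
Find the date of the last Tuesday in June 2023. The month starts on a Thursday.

2023-06-27

June 2023 begins on a Thursday, so the first Tuesday is June 6 (5 days later).
June 2023 has 30 days. Adding weeks: 6, 13, 20, 27 — the last one ≤ 30 is the 27th.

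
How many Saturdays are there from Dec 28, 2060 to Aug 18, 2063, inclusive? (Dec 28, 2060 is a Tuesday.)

138

Dec 28, 2060 is a Tuesday; the first Saturday on or after it is Jan 1, 2061 (4 days later).
From Jan 1, 2061 to Aug 18, 2063: 364 + 365 + 230 = 959 days (rest of 2061, 2062, to Aug 18, 2063 in 2063).
959 ÷ 7 = 137 full weeks with remainder 0, so 137 more Saturdays after the first → 138.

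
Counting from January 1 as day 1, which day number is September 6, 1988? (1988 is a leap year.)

Days in months before September: 31 + 29 + 31 + 30 + 31 + 30 + 31 + 31 = 244.
Plus 6 days into September → day 250.

250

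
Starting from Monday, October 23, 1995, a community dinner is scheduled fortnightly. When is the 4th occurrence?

The 4th occurrence is 3 intervals after the first: 3 × 14 = 42 days after October 23, 1995.
October has 31 days — 8 days to the end of October leaves 34.
November has 30 days (4 left).
4 days into December → December 4, 1995.

December 4, 1995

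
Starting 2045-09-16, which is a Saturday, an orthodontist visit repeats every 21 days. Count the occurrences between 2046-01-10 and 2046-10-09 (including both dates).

Occurrences land 21·i days after 2045-09-16 for i = 0, 1, 2, …
2046-01-10 is 116 days after the start; 116 ÷ 21 = 5 remainder 11; since the remainder is 11, round up to i = 6. First occurrence in the window: #7 on 2046-01-20 (6×21 = 126 days in).
2046-10-09 is 388 days after the start; 388 ÷ 21 = 18 remainder 10. Last occurrence in the window: #19 on 2046-09-29.
Occurrences #7 through #19: 13 in total.

13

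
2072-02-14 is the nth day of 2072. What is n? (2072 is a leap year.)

Days in months before February: 31 = 31.
Plus 14 days into February → day 45.

45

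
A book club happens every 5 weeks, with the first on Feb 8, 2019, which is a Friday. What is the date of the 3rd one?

The 3rd occurrence is 2 intervals after the first: 2 × 35 = 70 days after Feb 8, 2019.
Feb has 28 days — 20 days to the end of Feb leaves 50.
Mar has 31 days (19 left).
19 days into Apr → Apr 19, 2019.

Apr 19, 2019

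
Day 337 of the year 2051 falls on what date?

January has 31 days (337 − 31 = 306 remain).
February has 28 days (306 − 28 = 278 remain).
March has 31 days (278 − 31 = 247 remain).
April has 30 days (247 − 30 = 217 remain).
May has 31 days (217 − 31 = 186 remain).
June has 30 days (186 − 30 = 156 remain).
July has 31 days (156 − 31 = 125 remain).
August has 31 days (125 − 31 = 94 remain).
September has 30 days (94 − 30 = 64 remain).
October has 31 days (64 − 31 = 33 remain).
November has 30 days (33 − 30 = 3 remain).
3 into December → December 3.

December 3, 2051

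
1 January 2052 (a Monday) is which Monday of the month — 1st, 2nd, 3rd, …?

1st

Day 1 falls in week ⌈1/7⌉ of the month.
Days 1–7 hold the 1st Monday, 8–14 the 2nd, 15–21 the 3rd, 22–28 the 4th, 29–31 the 5th.
1 is in the range for the 1st.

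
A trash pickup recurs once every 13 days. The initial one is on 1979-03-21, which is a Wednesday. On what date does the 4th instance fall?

1979-04-29

The 4th occurrence is 3 intervals after the first: 3 × 13 = 39 days after 1979-03-21.
March has 31 days — 10 days to the end of March leaves 29.
29 days into April → 1979-04-29.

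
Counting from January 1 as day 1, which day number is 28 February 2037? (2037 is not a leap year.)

Days in months before February: 31 = 31.
Plus 28 days into February → day 59.

59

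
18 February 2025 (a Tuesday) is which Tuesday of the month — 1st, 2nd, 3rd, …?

3rd

Day 18 falls in week ⌈18/7⌉ of the month.
Days 1–7 hold the 1st Tuesday, 8–14 the 2nd, 15–21 the 3rd, 22–28 the 4th, 29–31 the 5th.
18 is in the range for the 3rd.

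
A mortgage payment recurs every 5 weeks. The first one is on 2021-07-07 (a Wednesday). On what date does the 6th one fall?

The 6th occurrence is 5 intervals after the first: 5 × 35 = 175 days after 2021-07-07.
July has 31 days — 24 days to the end of July leaves 151.
August has 31 days (120 left).
September has 30 days (90 left).
October has 31 days (59 left).
November has 30 days (29 left).
29 days into December → 2021-12-29.

2021-12-29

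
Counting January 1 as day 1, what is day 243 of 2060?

Aug 30, 2060

Jan has 31 days (243 − 31 = 212 remain).
Feb has 29 days (212 − 29 = 183 remain).
Mar has 31 days (183 − 31 = 152 remain).
Apr has 30 days (152 − 30 = 122 remain).
May has 31 days (122 − 31 = 91 remain).
Jun has 30 days (91 − 30 = 61 remain).
Jul has 31 days (61 − 31 = 30 remain).
30 into Aug → Aug 30.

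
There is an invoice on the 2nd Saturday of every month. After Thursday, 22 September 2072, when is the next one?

September 2072 starts on a Thursday; its first Saturday is the 3rd, so the 2nd Saturday is the 10th — 10 September 2072.
That is not after 22 September 2072, so look at October 2072.
October 2072 starts on a Saturday; its first Saturday is the 1st, so the 2nd Saturday is the 8th — 8 October 2072.

8 October 2072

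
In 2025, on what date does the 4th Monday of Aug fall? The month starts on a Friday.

Aug 25, 2025

Aug 2025 begins on a Friday, so the first Monday is Aug 4 (3 days later).
The 4th Monday is 3 weeks later: 4 + 21 = 25.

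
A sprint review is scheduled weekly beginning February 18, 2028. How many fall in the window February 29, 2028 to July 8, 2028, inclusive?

Occurrences land 7·i days after February 18, 2028 for i = 0, 1, 2, …
February 29, 2028 is 11 days after the start; 11 ÷ 7 = 1 remainder 4; since the remainder is 4, round up to i = 2. First occurrence in the window: #3 on March 3, 2028 (2×7 = 14 days in).
July 8, 2028 is 141 days after the start; 141 ÷ 7 = 20 remainder 1. Last occurrence in the window: #21 on July 7, 2028.
Occurrences #3 through #21: 19 in total.

19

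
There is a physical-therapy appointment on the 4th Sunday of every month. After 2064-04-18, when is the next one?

2064-04-27

April 2064 starts on a Tuesday; its first Sunday is the 6th, so the 4th Sunday is the 27th — 2064-04-27.
2064-04-27 is after 2064-04-18, so that is the next one.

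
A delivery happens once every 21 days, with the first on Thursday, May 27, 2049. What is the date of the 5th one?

The 5th occurrence is 4 intervals after the first: 4 × 21 = 84 days after May 27, 2049.
May has 31 days — 4 days to the end of May leaves 80.
Jun has 30 days (50 left).
Jul has 31 days (19 left).
19 days into Aug → Aug 19, 2049.

Aug 19, 2049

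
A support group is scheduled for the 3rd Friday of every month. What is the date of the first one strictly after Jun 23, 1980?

Jun 1980 starts on a Sunday; its first Friday is the 6th, so the 3rd Friday is the 20th — Jun 20, 1980.
That is not after Jun 23, 1980, so look at Jul 1980.
Jul 1980 starts on a Tuesday; its first Friday is the 4th, so the 3rd Friday is the 18th — Jul 18, 1980.

Jul 18, 1980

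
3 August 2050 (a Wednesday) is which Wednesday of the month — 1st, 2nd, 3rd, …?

1st

Day 3 falls in week ⌈3/7⌉ of the month.
Days 1–7 hold the 1st Wednesday, 8–14 the 2nd, 15–21 the 3rd, 22–28 the 4th, 29–31 the 5th.
3 is in the range for the 1st.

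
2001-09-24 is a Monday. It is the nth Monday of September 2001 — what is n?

4th

Day 24 falls in week ⌈24/7⌉ of the month.
Days 1–7 hold the 1st Monday, 8–14 the 2nd, 15–21 the 3rd, 22–28 the 4th, 29–31 the 5th.
24 is in the range for the 4th.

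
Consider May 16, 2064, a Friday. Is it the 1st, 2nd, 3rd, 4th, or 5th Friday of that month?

3rd

Day 16 falls in week ⌈16/7⌉ of the month.
Days 1–7 hold the 1st Friday, 8–14 the 2nd, 15–21 the 3rd, 22–28 the 4th, 29–31 the 5th.
16 is in the range for the 3rd.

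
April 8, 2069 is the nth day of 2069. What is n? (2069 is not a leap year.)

Days in months before April: 31 + 28 + 31 = 90.
Plus 8 days into April → day 98.

98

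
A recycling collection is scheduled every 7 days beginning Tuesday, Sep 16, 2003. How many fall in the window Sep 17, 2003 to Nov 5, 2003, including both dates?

7

Occurrences land 7·i days after Sep 16, 2003 for i = 0, 1, 2, …
Sep 17, 2003 is 1 day after the start; 1 ÷ 7 = 0 remainder 1; since the remainder is 1, round up to i = 1. First occurrence in the window: #2 on Sep 23, 2003 (1×7 = 7 days in).
Nov 5, 2003 is 50 days after the start; 50 ÷ 7 = 7 remainder 1. Last occurrence in the window: #8 on Nov 4, 2003.
Occurrences #2 through #8: 7 in total.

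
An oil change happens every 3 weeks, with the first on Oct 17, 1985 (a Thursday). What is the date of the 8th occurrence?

Mar 13, 1986

The 8th occurrence is 7 intervals after the first: 7 × 21 = 147 days after Oct 17, 1985.
Oct has 31 days — 14 days to the end of Oct leaves 133.
Nov has 30 days (103 left).
Dec has 31 days (72 left).
Jan has 31 days (41 left).
Feb has 28 days (13 left).
13 days into Mar → Mar 13, 1986.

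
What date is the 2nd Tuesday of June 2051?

June 13, 2051

The first Tuesday of June 2051 is June 6.
The 2nd Tuesday is 1 weeks later: 6 + 7 = 13.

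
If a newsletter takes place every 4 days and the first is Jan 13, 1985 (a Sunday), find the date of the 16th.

Mar 14, 1985

The 16th occurrence is 15 intervals after the first: 15 × 4 = 60 days after Jan 13, 1985.
Jan has 31 days — 18 days to the end of Jan leaves 42.
Feb has 28 days (14 left).
14 days into Mar → Mar 14, 1985.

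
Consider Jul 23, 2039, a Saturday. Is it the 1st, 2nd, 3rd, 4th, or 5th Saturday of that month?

Day 23 falls in week ⌈23/7⌉ of the month.
Days 1–7 hold the 1st Saturday, 8–14 the 2nd, 15–21 the 3rd, 22–28 the 4th, 29–31 the 5th.
23 is in the range for the 4th.

4th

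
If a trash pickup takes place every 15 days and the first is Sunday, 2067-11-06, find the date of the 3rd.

2067-12-06

The 3rd occurrence is 2 intervals after the first: 2 × 15 = 30 days after 2067-11-06.
November has 30 days — 24 days to the end of November leaves 6.
6 days into December → 2067-12-06.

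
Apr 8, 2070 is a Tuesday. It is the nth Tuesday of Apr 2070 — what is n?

Day 8 falls in week ⌈8/7⌉ of the month.
Days 1–7 hold the 1st Tuesday, 8–14 the 2nd, 15–21 the 3rd, 22–28 the 4th, 29–31 the 5th.
8 is in the range for the 2nd.

2nd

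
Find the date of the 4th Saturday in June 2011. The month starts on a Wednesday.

June 2011 begins on a Wednesday, so the first Saturday is June 4 (3 days later).
The 4th Saturday is 3 weeks later: 4 + 21 = 25.

June 25, 2011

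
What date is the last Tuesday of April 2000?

April 2000 begins on a Saturday, so the first Tuesday is April 4 (3 days later).
April 2000 has 30 days. Adding weeks: 4, 11, 18, 25 — the last one ≤ 30 is the 25th.

2000-04-25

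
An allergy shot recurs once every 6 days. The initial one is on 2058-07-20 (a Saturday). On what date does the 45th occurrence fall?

2059-04-10

The 45th occurrence is 44 intervals after the first: 44 × 6 = 264 days after 2058-07-20.
July has 31 days — 11 days to the end of July leaves 253.
August has 31 days (222 left).
September has 30 days (192 left).
October has 31 days (161 left).
November has 30 days (131 left).
December has 31 days (100 left).
January has 31 days (69 left).
February has 28 days (41 left).
March has 31 days (10 left).
10 days into April → 2059-04-10.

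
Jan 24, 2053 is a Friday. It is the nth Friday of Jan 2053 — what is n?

Day 24 falls in week ⌈24/7⌉ of the month.
Days 1–7 hold the 1st Friday, 8–14 the 2nd, 15–21 the 3rd, 22–28 the 4th, 29–31 the 5th.
24 is in the range for the 4th.

4th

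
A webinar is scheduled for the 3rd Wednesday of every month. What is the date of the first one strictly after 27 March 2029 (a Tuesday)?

March 2029 starts on a Thursday; its first Wednesday is the 7th, so the 3rd Wednesday is the 21st — 21 March 2029.
That is not after 27 March 2029, so look at April 2029.
April 2029 starts on a Sunday; its first Wednesday is the 4th, so the 3rd Wednesday is the 18th — 18 April 2029.

18 April 2029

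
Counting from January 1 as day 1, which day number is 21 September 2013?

264

Days in months before September: 31 + 28 + 31 + 30 + 31 + 30 + 31 + 31 = 243.
Plus 21 days into September → day 264.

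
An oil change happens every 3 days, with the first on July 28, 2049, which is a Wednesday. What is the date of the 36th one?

The 36th occurrence is 35 intervals after the first: 35 × 3 = 105 days after July 28, 2049.
July has 31 days — 3 days to the end of July leaves 102.
August has 31 days (71 left).
September has 30 days (41 left).
October has 31 days (10 left).
10 days into November → November 10, 2049.

November 10, 2049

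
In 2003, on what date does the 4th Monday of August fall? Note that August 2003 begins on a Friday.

August 25, 2003

August 2003 begins on a Friday, so the first Monday is August 4 (3 days later).
The 4th Monday is 3 weeks later: 4 + 21 = 25.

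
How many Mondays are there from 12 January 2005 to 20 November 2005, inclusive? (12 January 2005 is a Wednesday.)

44

12 January 2005 is a Wednesday; the first Monday on or after it is 17 January 2005 (5 days later).
From 17 January 2005 to 20 November 2005: 14 + 28 + 31 + 30 + 31 + 30 + 31 + 31 + 30 + 31 + 20 = 307 days (rest of January, February, March, April, May, June, July, August, September, October, November).
307 ÷ 7 = 43 full weeks with remainder 6, so 43 more Mondays after the first → 44.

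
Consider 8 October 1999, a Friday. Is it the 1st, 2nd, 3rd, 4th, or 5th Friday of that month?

2nd

Day 8 falls in week ⌈8/7⌉ of the month.
Days 1–7 hold the 1st Friday, 8–14 the 2nd, 15–21 the 3rd, 22–28 the 4th, 29–31 the 5th.
8 is in the range for the 2nd.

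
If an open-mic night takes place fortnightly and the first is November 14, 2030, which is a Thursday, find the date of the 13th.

The 13th occurrence is 12 intervals after the first: 12 × 14 = 168 days after November 14, 2030.
November has 30 days — 16 days to the end of November leaves 152.
December has 31 days (121 left).
January has 31 days (90 left).
February has 28 days (62 left).
March has 31 days (31 left).
April has 30 days (1 left).
1 day into May → May 1, 2031.

May 1, 2031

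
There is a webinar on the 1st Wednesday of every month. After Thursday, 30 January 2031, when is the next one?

January 2031 starts on a Wednesday, so its 1st Wednesday is 1 January 2031.
That is not after 30 January 2031, so look at February 2031.
February 2031 starts on a Saturday, so its 1st Wednesday is 5 February 2031 (4 days in).

5 February 2031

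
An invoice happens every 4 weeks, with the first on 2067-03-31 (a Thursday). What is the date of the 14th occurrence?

The 14th occurrence is 13 intervals after the first: 13 × 28 = 364 days after 2067-03-31.
March has 31 days — 0 days to the end of March leaves 364.
April has 30 days (334 left).
May has 31 days (303 left).
June has 30 days (273 left).
July has 31 days (242 left).
August has 31 days (211 left).
September has 30 days (181 left).
October has 31 days (150 left).
November has 30 days (120 left).
December has 31 days (89 left).
January has 31 days (58 left).
February has 29 days (29 left).
29 days into March → 2068-03-29.

2068-03-29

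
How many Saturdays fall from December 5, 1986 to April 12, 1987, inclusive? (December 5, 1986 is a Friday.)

December 5, 1986 is a Friday; the first Saturday on or after it is December 6, 1986 (1 day later).
From December 6, 1986 to April 12, 1987: 25 + 31 + 28 + 31 + 12 = 127 days (rest of December, January, February, March, April).
127 ÷ 7 = 18 full weeks with remainder 1, so 18 more Saturdays after the first → 19.

19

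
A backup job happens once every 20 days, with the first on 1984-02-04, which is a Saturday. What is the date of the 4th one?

1984-04-04

The 4th occurrence is 3 intervals after the first: 3 × 20 = 60 days after 1984-02-04.
February has 29 days — 25 days to the end of February leaves 35.
March has 31 days (4 left).
4 days into April → 1984-04-04.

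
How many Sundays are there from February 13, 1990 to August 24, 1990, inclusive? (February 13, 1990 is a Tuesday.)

February 13, 1990 is a Tuesday; the first Sunday on or after it is February 18, 1990 (5 days later).
From February 18, 1990 to August 24, 1990: 10 + 31 + 30 + 31 + 30 + 31 + 24 = 187 days (rest of February, March, April, May, June, July, August).
187 ÷ 7 = 26 full weeks with remainder 5, so 26 more Sundays after the first → 27.

27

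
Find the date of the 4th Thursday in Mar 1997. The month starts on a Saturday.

Mar 27, 1997

Mar 1997 begins on a Saturday, so the first Thursday is Mar 6 (5 days later).
The 4th Thursday is 3 weeks later: 6 + 21 = 27.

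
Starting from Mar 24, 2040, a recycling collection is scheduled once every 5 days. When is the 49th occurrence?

The 49th occurrence is 48 intervals after the first: 48 × 5 = 240 days after Mar 24, 2040.
Mar has 31 days — 7 days to the end of Mar leaves 233.
Apr has 30 days (203 left).
May has 31 days (172 left).
Jun has 30 days (142 left).
Jul has 31 days (111 left).
Aug has 31 days (80 left).
Sep has 30 days (50 left).
Oct has 31 days (19 left).
19 days into Nov → Nov 19, 2040.

Nov 19, 2040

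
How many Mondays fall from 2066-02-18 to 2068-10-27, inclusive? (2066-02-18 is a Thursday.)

140

2066-02-18 is a Thursday; the first Monday on or after it is 2066-02-22 (4 days later).
From 2066-02-22 to 2068-10-27: 312 + 365 + 301 = 978 days (rest of 2066, 2067, to 2068-10-27 in 2068).
978 ÷ 7 = 139 full weeks with remainder 5, so 139 more Mondays after the first → 140.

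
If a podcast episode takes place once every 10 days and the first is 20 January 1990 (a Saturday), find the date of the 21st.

8 August 1990

The 21st occurrence is 20 intervals after the first: 20 × 10 = 200 days after 20 January 1990.
January has 31 days — 11 days to the end of January leaves 189.
February has 28 days (161 left).
March has 31 days (130 left).
April has 30 days (100 left).
May has 31 days (69 left).
June has 30 days (39 left).
July has 31 days (8 left).
8 days into August → 8 August 1990.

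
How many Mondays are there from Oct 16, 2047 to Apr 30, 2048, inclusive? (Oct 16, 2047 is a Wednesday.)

Oct 16, 2047 is a Wednesday; the first Monday on or after it is Oct 21, 2047 (5 days later).
From Oct 21, 2047 to Apr 30, 2048: 10 + 30 + 31 + 31 + 29 + 31 + 30 = 192 days (rest of Oct, Nov, Dec, Jan, Feb, Mar, Apr).
192 ÷ 7 = 27 full weeks with remainder 3, so 27 more Mondays after the first → 28.

28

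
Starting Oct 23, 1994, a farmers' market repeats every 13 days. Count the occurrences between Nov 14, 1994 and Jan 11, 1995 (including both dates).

5

Occurrences land 13·i days after Oct 23, 1994 for i = 0, 1, 2, …
Nov 14, 1994 is 22 days after the start; 22 ÷ 13 = 1 remainder 9; since the remainder is 9, round up to i = 2. First occurrence in the window: #3 on Nov 18, 1994 (2×13 = 26 days in).
Jan 11, 1995 is 80 days after the start; 80 ÷ 13 = 6 remainder 2. Last occurrence in the window: #7 on Jan 9, 1995.
Occurrences #3 through #7: 5 in total.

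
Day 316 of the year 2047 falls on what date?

January has 31 days (316 − 31 = 285 remain).
February has 28 days (285 − 28 = 257 remain).
March has 31 days (257 − 31 = 226 remain).
April has 30 days (226 − 30 = 196 remain).
May has 31 days (196 − 31 = 165 remain).
June has 30 days (165 − 30 = 135 remain).
July has 31 days (135 − 31 = 104 remain).
August has 31 days (104 − 31 = 73 remain).
September has 30 days (73 − 30 = 43 remain).
October has 31 days (43 − 31 = 12 remain).
12 into November → November 12.

12 November 2047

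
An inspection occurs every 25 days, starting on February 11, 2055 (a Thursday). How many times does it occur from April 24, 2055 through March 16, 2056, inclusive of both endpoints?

13

Occurrences land 25·i days after February 11, 2055 for i = 0, 1, 2, …
April 24, 2055 is 72 days after the start; 72 ÷ 25 = 2 remainder 22; since the remainder is 22, round up to i = 3. First occurrence in the window: #4 on April 27, 2055 (3×25 = 75 days in).
March 16, 2056 is 399 days after the start; 399 ÷ 25 = 15 remainder 24. Last occurrence in the window: #16 on February 21, 2056.
Occurrences #4 through #16: 13 in total.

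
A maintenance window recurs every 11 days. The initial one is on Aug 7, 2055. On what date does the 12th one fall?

The 12th occurrence is 11 intervals after the first: 11 × 11 = 121 days after Aug 7, 2055.
Aug has 31 days — 24 days to the end of Aug leaves 97.
Sep has 30 days (67 left).
Oct has 31 days (36 left).
Nov has 30 days (6 left).
6 days into Dec → Dec 6, 2055.

Dec 6, 2055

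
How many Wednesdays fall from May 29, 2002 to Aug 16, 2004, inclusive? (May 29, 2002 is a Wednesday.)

May 29, 2002 is a Wednesday; the first Wednesday on or after it is May 29, 2002.
From May 29, 2002 to Aug 16, 2004: 216 + 365 + 229 = 810 days (rest of 2002, 2003, to Aug 16, 2004 in 2004).
810 ÷ 7 = 115 full weeks with remainder 5, so 115 more Wednesdays after the first → 116.

116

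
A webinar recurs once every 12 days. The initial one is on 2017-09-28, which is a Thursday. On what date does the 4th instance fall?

The 4th occurrence is 3 intervals after the first: 3 × 12 = 36 days after 2017-09-28.
September has 30 days — 2 days to the end of September leaves 34.
October has 31 days (3 left).
3 days into November → 2017-11-03.

2017-11-03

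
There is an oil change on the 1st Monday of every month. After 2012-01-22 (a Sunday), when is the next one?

January 2012 starts on a Sunday, so its 1st Monday is 2012-01-02 (1 day in).
That is not after 2012-01-22, so look at February 2012.
February 2012 starts on a Wednesday, so its 1st Monday is 2012-02-06 (5 days in).

2012-02-06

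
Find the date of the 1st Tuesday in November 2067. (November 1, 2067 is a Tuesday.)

1 November 2067

November 2067 begins on a Tuesday, so the first Tuesday is November 1.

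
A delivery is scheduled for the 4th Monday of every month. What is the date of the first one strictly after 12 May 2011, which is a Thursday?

May 2011 starts on a Sunday; its first Monday is the 2nd, so the 4th Monday is the 23rd — 23 May 2011.
23 May 2011 is after 12 May 2011, so that is the next one.

23 May 2011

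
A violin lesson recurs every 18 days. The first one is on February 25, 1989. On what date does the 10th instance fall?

The 10th occurrence is 9 intervals after the first: 9 × 18 = 162 days after February 25, 1989.
February has 28 days — 3 days to the end of February leaves 159.
March has 31 days (128 left).
April has 30 days (98 left).
May has 31 days (67 left).
June has 30 days (37 left).
July has 31 days (6 left).
6 days into August → August 6, 1989.

August 6, 1989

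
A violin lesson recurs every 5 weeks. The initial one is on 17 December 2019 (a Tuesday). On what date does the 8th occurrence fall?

18 August 2020

The 8th occurrence is 7 intervals after the first: 7 × 35 = 245 days after 17 December 2019.
December has 31 days — 14 days to the end of December leaves 231.
January has 31 days (200 left).
February has 29 days (171 left).
March has 31 days (140 left).
April has 30 days (110 left).
May has 31 days (79 left).
June has 30 days (49 left).
July has 31 days (18 left).
18 days into August → 18 August 2020.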